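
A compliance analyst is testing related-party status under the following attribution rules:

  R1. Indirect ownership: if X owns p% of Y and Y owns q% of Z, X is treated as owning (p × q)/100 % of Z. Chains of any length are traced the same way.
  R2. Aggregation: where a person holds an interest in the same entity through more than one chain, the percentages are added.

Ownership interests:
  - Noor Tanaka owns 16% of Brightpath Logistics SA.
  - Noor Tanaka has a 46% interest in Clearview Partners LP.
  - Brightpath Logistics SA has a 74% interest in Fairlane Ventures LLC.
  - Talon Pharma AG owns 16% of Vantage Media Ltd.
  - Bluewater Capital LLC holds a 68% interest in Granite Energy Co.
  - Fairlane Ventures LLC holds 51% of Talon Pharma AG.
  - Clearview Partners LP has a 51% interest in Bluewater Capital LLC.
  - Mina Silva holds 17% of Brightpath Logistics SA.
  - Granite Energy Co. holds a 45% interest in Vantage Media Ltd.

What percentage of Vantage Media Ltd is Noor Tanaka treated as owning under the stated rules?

8.144904%

Chain via Clearview Partners LP → Bluewater Capital LLC → Granite Energy Co. (R1): 46% × 51% × 68% × 45% = 7.17876% of Vantage Media Ltd.
Chain via Brightpath Logistics SA → Fairlane Ventures LLC → Talon Pharma AG (R1): 16% × 74% × 51% × 16% = 0.966144% of Vantage Media Ltd.
Aggregating (R2): 7.17876% + 0.966144% = 8.144904%.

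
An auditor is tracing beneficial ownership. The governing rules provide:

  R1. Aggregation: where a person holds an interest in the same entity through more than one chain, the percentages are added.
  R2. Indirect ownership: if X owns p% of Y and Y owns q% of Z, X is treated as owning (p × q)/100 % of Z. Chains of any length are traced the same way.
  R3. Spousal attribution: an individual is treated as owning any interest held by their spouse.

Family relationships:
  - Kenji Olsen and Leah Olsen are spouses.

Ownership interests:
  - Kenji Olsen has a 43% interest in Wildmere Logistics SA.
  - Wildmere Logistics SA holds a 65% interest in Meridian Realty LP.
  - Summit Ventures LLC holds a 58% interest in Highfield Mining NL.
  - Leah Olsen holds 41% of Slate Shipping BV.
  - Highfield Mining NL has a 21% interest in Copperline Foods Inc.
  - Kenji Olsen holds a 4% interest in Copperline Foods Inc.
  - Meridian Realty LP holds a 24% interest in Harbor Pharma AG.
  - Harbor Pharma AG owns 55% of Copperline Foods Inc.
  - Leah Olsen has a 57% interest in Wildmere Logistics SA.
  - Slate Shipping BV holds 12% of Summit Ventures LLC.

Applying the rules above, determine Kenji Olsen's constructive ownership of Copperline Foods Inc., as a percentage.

By spousal attribution (R3), Kenji Olsen is treated as also owning Leah Olsen's interest in Wildmere Logistics SA, giving 43% + 57% = 100%.
By spousal attribution (R3), Kenji Olsen is treated as owning Leah Olsen's 41% interest in Slate Shipping BV.
Chain via Wildmere Logistics SA → Meridian Realty LP → Harbor Pharma AG (R2): 100% × 65% × 24% × 55% = 8.58% of Copperline Foods Inc.
Direct interest in Copperline Foods Inc: 4%.
Chain via Slate Shipping BV → Summit Ventures LLC → Highfield Mining NL (R2): 41% × 12% × 58% × 21% = 0.599256% of Copperline Foods Inc.
Aggregating (R1): 8.58% + 4% + 0.599256% = 13.179256%.

13.179256%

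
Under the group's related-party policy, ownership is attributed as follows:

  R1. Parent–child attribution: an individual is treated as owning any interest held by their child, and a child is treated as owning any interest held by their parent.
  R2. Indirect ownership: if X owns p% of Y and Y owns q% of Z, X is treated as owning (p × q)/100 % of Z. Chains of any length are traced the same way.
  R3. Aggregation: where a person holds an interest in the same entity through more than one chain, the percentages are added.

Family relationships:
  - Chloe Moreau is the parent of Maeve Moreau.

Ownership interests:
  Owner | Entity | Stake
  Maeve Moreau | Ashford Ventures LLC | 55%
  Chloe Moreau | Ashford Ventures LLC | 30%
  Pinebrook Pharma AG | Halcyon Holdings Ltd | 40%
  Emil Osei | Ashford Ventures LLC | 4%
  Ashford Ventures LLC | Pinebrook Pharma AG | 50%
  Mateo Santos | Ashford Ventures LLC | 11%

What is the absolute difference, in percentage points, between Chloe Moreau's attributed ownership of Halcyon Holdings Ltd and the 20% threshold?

3

By parent–child attribution (R1), Chloe Moreau is treated as also owning Maeve Moreau's interest in Ashford Ventures LLC, giving 30% + 55% = 85%.
Chain via Ashford Ventures LLC → Pinebrook Pharma AG (R2): 85% × 50% × 40% = 17% of Halcyon Holdings Ltd.
17% falls short of the 20% threshold by 3 percentage points.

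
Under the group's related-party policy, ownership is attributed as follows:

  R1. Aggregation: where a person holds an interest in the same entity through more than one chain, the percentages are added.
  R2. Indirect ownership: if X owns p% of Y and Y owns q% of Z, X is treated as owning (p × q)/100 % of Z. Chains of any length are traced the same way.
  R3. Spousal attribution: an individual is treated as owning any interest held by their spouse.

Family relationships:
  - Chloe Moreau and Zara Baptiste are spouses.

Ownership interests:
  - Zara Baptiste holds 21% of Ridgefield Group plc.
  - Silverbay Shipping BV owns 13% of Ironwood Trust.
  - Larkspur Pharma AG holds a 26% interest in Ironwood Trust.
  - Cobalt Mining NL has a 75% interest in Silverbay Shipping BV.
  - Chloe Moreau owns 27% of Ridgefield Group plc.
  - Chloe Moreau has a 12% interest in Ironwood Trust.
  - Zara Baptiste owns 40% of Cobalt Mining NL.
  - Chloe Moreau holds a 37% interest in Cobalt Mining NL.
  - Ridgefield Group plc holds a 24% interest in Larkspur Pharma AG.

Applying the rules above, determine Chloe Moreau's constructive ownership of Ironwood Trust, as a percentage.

22.5027%

By spousal attribution (R3), Chloe Moreau is treated as also owning Zara Baptiste's interest in Ridgefield Group plc, giving 27% + 21% = 48%.
By spousal attribution (R3), Chloe Moreau is treated as also owning Zara Baptiste's interest in Cobalt Mining NL, giving 37% + 40% = 77%.
Chain via Ridgefield Group plc → Larkspur Pharma AG (R2): 48% × 24% × 26% = 2.9952% of Ironwood Trust.
Chain via Cobalt Mining NL → Silverbay Shipping BV (R2): 77% × 75% × 13% = 7.5075% of Ironwood Trust.
Direct interest in Ironwood Trust: 12%.
Aggregating (R1): 2.9952% + 7.5075% + 12% = 22.5027%.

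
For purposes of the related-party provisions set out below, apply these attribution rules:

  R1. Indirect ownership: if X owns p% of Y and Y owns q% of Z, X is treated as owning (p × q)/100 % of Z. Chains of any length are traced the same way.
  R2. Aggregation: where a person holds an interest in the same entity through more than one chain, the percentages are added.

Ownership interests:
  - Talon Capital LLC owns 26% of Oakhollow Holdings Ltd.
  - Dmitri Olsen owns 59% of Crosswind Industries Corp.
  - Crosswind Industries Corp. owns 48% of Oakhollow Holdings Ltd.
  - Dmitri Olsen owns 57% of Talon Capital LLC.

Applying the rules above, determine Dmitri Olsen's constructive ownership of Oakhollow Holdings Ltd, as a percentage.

Chain via Crosswind Industries Corp. (R1): 59% × 48% = 28.32% of Oakhollow Holdings Ltd.
Chain via Talon Capital LLC (R1): 57% × 26% = 14.82% of Oakhollow Holdings Ltd.
Aggregating (R2): 28.32% + 14.82% = 43.14%.

43.14%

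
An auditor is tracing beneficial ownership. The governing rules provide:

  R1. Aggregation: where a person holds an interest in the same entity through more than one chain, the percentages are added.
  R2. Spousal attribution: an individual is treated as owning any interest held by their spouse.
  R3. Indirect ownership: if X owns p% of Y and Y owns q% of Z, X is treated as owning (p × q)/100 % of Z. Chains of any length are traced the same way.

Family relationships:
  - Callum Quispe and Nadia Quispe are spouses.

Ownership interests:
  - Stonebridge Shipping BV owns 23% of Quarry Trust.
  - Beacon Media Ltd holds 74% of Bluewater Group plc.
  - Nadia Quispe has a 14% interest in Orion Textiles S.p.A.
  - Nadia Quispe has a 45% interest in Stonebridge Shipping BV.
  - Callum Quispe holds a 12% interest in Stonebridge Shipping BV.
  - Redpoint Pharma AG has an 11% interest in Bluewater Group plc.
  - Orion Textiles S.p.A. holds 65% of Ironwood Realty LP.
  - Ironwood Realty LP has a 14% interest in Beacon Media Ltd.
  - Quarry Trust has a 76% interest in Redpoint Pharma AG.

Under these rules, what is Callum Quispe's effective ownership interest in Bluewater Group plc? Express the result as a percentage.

By spousal attribution (R2), Callum Quispe is treated as also owning Nadia Quispe's interest in Stonebridge Shipping BV, giving 12% + 45% = 57%.
By spousal attribution (R2), Callum Quispe is treated as owning Nadia Quispe's 14% interest in Orion Textiles S.p.A.
Chain via Stonebridge Shipping BV → Quarry Trust → Redpoint Pharma AG (R3): 57% × 23% × 76% × 11% = 1.095996% of Bluewater Group plc.
Chain via Orion Textiles S.p.A. → Ironwood Realty LP → Beacon Media Ltd (R3): 14% × 65% × 14% × 74% = 0.94276% of Bluewater Group plc.
Aggregating (R1): 1.095996% + 0.94276% = 2.038756%.

2.038756%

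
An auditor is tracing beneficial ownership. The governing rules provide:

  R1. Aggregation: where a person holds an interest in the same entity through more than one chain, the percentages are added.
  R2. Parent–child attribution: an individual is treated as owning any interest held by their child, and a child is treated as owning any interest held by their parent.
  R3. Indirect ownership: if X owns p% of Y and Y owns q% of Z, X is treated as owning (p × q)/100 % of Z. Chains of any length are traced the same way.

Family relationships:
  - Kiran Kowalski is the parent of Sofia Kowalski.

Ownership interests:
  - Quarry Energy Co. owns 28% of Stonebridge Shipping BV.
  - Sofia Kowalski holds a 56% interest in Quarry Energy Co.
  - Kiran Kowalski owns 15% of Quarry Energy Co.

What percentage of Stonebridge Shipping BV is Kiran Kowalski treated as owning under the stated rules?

By parent–child attribution (R2), Kiran Kowalski is treated as also owning Sofia Kowalski's interest in Quarry Energy Co, giving 15% + 56% = 71%.
Chain via Quarry Energy Co. (R3): 71% × 28% = 19.88% of Stonebridge Shipping BV.

19.88%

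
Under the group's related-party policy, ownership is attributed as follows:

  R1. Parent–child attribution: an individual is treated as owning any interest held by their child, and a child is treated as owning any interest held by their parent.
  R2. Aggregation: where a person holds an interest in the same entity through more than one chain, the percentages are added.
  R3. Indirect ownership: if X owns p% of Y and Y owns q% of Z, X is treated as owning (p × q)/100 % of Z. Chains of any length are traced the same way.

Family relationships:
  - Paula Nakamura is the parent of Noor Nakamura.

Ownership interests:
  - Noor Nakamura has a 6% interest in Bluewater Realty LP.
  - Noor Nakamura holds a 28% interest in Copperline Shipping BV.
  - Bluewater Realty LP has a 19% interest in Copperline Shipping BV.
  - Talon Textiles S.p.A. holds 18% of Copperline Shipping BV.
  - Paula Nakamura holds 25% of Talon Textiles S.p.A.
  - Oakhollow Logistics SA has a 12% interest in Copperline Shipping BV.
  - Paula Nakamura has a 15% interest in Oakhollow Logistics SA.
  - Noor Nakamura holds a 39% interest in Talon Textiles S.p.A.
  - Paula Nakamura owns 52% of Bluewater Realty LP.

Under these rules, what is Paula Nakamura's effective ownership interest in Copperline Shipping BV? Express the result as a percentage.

By parent–child attribution (R1), Paula Nakamura is treated as also owning Noor Nakamura's interest in Bluewater Realty LP, giving 52% + 6% = 58%.
By parent–child attribution (R1), Paula Nakamura is treated as also owning Noor Nakamura's interest in Talon Textiles S.p.A, giving 25% + 39% = 64%.
By parent–child attribution (R1), Paula Nakamura is treated as owning Noor Nakamura's 28% interest in Copperline Shipping BV.
Chain via Bluewater Realty LP (R3): 58% × 19% = 11.02% of Copperline Shipping BV.
Chain via Talon Textiles S.p.A. (R3): 64% × 18% = 11.52% of Copperline Shipping BV.
Chain via Oakhollow Logistics SA (R3): 15% × 12% = 1.8% of Copperline Shipping BV.
Direct interest in Copperline Shipping BV: 28%.
Aggregating (R2): 11.02% + 11.52% + 1.8% + 28% = 52.34%.

52.34%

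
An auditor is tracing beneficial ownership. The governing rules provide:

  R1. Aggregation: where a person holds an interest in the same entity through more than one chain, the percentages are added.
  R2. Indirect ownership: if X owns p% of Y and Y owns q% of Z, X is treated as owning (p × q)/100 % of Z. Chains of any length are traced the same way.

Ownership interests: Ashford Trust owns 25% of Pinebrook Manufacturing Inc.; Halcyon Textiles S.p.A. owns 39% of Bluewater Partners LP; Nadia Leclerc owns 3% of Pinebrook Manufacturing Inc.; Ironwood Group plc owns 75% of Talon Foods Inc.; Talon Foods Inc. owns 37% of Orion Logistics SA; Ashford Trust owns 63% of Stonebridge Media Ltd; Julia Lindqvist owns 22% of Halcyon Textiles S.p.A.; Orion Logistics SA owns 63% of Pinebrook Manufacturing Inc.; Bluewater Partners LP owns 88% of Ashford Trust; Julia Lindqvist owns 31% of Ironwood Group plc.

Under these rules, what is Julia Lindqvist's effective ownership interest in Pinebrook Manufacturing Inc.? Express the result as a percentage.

Chain via Ironwood Group plc → Talon Foods Inc. → Orion Logistics SA (R2): 31% × 75% × 37% × 63% = 5.419575% of Pinebrook Manufacturing Inc.
Chain via Halcyon Textiles S.p.A. → Bluewater Partners LP → Ashford Trust (R2): 22% × 39% × 88% × 25% = 1.8876% of Pinebrook Manufacturing Inc.
Aggregating (R1): 5.419575% + 1.8876% = 7.307175%.

7.307175%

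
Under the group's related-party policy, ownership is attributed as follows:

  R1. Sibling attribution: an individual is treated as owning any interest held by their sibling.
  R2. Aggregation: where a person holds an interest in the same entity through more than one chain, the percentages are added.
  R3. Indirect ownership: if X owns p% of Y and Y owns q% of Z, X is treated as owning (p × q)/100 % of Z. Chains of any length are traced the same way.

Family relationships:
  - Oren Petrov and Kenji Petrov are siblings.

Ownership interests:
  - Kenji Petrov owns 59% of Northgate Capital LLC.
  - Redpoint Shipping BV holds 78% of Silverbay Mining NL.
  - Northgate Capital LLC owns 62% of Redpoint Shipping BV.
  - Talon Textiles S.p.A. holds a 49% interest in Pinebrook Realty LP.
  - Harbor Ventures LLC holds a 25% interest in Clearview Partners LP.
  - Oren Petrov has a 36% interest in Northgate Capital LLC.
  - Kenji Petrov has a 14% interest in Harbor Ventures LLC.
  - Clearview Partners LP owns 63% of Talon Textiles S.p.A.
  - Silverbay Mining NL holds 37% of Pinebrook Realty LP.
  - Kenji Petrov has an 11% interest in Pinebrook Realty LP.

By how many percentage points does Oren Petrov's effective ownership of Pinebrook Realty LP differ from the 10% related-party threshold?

19.07899

By sibling attribution (R1), Oren Petrov is treated as also owning Kenji Petrov's interest in Northgate Capital LLC, giving 36% + 59% = 95%.
By sibling attribution (R1), Oren Petrov is treated as owning Kenji Petrov's 14% interest in Harbor Ventures LLC.
By sibling attribution (R1), Oren Petrov is treated as owning Kenji Petrov's 11% interest in Pinebrook Realty LP.
Chain via Northgate Capital LLC → Redpoint Shipping BV → Silverbay Mining NL (R3): 95% × 62% × 78% × 37% = 16.99854% of Pinebrook Realty LP.
Chain via Harbor Ventures LLC → Clearview Partners LP → Talon Textiles S.p.A. (R3): 14% × 25% × 63% × 49% = 1.08045% of Pinebrook Realty LP.
Direct interest in Pinebrook Realty LP: 11%.
Aggregating (R2): 16.99854% + 1.08045% + 11% = 29.07899%.
29.07899% exceeds the 10% threshold by 19.07899 percentage points.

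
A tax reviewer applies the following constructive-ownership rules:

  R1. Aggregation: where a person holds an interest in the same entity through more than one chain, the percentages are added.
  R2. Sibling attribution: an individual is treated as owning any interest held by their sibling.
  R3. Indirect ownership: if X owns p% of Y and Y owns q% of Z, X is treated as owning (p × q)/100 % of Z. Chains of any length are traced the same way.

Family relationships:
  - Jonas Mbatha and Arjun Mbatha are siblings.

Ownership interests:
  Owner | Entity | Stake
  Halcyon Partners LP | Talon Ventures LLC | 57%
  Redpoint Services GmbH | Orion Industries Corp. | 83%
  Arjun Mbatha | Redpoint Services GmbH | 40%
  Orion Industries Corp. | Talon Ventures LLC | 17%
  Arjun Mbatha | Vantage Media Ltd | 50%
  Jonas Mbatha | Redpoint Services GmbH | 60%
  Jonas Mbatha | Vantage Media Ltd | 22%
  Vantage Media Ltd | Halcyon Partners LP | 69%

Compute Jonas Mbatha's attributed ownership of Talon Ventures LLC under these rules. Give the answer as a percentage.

By sibling attribution (R2), Jonas Mbatha is treated as also owning Arjun Mbatha's interest in Redpoint Services GmbH, giving 60% + 40% = 100%.
By sibling attribution (R2), Jonas Mbatha is treated as also owning Arjun Mbatha's interest in Vantage Media Ltd, giving 22% + 50% = 72%.
Chain via Redpoint Services GmbH → Orion Industries Corp. (R3): 100% × 83% × 17% = 14.11% of Talon Ventures LLC.
Chain via Vantage Media Ltd → Halcyon Partners LP (R3): 72% × 69% × 57% = 28.3176% of Talon Ventures LLC.
Aggregating (R1): 14.11% + 28.3176% = 42.4276%.

42.4276%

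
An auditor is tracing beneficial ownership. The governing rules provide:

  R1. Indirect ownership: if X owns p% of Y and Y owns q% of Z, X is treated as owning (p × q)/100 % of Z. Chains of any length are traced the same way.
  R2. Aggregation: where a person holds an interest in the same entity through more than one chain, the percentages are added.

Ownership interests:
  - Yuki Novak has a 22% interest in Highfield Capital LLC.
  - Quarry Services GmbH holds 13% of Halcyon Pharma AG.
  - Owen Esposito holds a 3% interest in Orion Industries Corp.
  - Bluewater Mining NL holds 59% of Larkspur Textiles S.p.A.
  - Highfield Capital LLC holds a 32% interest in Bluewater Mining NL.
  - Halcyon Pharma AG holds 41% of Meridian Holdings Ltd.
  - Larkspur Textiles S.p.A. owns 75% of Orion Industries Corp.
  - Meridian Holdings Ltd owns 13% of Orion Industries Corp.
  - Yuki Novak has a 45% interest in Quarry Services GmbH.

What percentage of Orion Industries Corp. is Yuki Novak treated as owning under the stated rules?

Chain via Quarry Services GmbH → Halcyon Pharma AG → Meridian Holdings Ltd (R1): 45% × 13% × 41% × 13% = 0.311805% of Orion Industries Corp.
Chain via Highfield Capital LLC → Bluewater Mining NL → Larkspur Textiles S.p.A. (R1): 22% × 32% × 59% × 75% = 3.1152% of Orion Industries Corp.
Aggregating (R2): 0.311805% + 3.1152% = 3.427005%.

3.427005%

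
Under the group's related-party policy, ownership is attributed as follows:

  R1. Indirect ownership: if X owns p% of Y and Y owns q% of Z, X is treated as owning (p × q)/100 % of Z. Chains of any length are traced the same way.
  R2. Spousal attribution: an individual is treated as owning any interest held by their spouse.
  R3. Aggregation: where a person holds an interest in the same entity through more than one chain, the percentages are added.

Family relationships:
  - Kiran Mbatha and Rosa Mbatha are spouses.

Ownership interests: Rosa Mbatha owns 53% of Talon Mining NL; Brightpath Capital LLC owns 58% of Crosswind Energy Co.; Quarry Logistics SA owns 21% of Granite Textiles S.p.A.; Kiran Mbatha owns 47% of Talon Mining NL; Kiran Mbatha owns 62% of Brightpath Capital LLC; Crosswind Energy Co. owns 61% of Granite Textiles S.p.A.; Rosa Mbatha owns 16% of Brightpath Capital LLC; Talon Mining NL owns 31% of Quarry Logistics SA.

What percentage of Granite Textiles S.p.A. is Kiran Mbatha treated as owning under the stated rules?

By spousal attribution (R2), Kiran Mbatha is treated as also owning Rosa Mbatha's interest in Talon Mining NL, giving 47% + 53% = 100%.
By spousal attribution (R2), Kiran Mbatha is treated as also owning Rosa Mbatha's interest in Brightpath Capital LLC, giving 62% + 16% = 78%.
Chain via Talon Mining NL → Quarry Logistics SA (R1): 100% × 31% × 21% = 6.51% of Granite Textiles S.p.A.
Chain via Brightpath Capital LLC → Crosswind Energy Co. (R1): 78% × 58% × 61% = 27.5964% of Granite Textiles S.p.A.
Aggregating (R3): 6.51% + 27.5964% = 34.1064%.

34.1064%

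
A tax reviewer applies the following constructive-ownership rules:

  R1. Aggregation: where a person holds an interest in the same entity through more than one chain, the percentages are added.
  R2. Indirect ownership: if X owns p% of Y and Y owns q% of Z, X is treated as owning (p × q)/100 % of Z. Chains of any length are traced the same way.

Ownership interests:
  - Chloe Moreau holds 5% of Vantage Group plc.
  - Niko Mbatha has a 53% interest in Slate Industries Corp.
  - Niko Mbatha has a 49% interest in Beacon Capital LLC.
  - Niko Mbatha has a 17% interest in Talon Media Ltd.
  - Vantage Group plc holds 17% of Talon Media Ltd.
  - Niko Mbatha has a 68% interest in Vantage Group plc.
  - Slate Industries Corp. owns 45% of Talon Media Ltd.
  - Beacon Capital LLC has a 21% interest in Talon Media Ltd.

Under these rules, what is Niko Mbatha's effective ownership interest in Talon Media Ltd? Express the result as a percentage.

Chain via Vantage Group plc (R2): 68% × 17% = 11.56% of Talon Media Ltd.
Chain via Slate Industries Corp. (R2): 53% × 45% = 23.85% of Talon Media Ltd.
Chain via Beacon Capital LLC (R2): 49% × 21% = 10.29% of Talon Media Ltd.
Direct interest in Talon Media Ltd: 17%.
Aggregating (R1): 11.56% + 23.85% + 10.29% + 17% = 62.7%.

62.7%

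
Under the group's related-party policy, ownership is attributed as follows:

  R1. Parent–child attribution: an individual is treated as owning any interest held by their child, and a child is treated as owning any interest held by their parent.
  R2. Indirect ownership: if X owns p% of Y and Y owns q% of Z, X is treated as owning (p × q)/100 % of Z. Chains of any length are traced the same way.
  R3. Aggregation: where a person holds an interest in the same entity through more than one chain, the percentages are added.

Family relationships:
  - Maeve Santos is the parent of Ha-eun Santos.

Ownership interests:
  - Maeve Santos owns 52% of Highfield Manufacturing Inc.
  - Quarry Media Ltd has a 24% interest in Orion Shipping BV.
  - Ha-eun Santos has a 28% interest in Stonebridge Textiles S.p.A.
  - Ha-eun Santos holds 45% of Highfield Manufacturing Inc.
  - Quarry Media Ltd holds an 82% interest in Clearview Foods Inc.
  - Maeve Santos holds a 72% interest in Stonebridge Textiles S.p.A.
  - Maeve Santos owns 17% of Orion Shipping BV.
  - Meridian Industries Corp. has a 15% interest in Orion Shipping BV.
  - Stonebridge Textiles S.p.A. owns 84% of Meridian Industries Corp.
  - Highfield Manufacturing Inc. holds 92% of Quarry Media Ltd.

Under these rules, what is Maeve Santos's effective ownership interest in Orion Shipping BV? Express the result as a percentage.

51.0176%

By parent–child attribution (R1), Maeve Santos is treated as also owning Ha-eun Santos's interest in Stonebridge Textiles S.p.A, giving 72% + 28% = 100%.
By parent–child attribution (R1), Maeve Santos is treated as also owning Ha-eun Santos's interest in Highfield Manufacturing Inc, giving 52% + 45% = 97%.
Chain via Stonebridge Textiles S.p.A. → Meridian Industries Corp. (R2): 100% × 84% × 15% = 12.6% of Orion Shipping BV.
Chain via Highfield Manufacturing Inc. → Quarry Media Ltd (R2): 97% × 92% × 24% = 21.4176% of Orion Shipping BV.
Direct interest in Orion Shipping BV: 17%.
Aggregating (R3): 12.6% + 21.4176% + 17% = 51.0176%.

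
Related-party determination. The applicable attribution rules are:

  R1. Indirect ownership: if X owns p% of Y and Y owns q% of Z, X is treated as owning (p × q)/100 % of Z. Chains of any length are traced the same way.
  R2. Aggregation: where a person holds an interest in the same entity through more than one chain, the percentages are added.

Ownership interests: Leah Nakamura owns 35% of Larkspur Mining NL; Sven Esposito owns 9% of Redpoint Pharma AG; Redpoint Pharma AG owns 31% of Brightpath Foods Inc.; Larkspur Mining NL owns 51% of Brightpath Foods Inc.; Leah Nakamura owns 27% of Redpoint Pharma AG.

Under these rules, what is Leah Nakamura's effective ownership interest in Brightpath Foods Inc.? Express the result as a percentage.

26.22%

Chain via Redpoint Pharma AG (R1): 27% × 31% = 8.37% of Brightpath Foods Inc.
Chain via Larkspur Mining NL (R1): 35% × 51% = 17.85% of Brightpath Foods Inc.
Aggregating (R2): 8.37% + 17.85% = 26.22%.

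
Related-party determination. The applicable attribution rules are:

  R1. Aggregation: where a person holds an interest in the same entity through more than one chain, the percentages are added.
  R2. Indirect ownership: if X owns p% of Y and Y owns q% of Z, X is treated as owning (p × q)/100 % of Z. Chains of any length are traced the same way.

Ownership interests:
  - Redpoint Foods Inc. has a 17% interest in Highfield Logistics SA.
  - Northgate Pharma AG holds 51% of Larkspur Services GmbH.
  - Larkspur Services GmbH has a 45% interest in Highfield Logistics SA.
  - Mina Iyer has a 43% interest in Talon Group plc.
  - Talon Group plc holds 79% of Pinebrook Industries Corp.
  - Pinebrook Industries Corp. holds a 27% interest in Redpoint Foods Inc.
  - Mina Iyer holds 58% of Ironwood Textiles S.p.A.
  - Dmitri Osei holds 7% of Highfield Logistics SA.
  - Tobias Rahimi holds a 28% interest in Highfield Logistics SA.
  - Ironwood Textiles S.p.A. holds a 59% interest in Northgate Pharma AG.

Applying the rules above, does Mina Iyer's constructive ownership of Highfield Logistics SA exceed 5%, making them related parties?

Yes

Chain via Ironwood Textiles S.p.A. → Northgate Pharma AG → Larkspur Services GmbH (R2): 58% × 59% × 51% × 45% = 7.85349% of Highfield Logistics SA.
Chain via Talon Group plc → Pinebrook Industries Corp. → Redpoint Foods Inc. (R2): 43% × 79% × 27% × 17% = 1.559223% of Highfield Logistics SA.
Aggregating (R1): 7.85349% + 1.559223% = 9.412713%.
9.412713% exceeds the 5% threshold, so Mina is a related party to Highfield Logistics SA.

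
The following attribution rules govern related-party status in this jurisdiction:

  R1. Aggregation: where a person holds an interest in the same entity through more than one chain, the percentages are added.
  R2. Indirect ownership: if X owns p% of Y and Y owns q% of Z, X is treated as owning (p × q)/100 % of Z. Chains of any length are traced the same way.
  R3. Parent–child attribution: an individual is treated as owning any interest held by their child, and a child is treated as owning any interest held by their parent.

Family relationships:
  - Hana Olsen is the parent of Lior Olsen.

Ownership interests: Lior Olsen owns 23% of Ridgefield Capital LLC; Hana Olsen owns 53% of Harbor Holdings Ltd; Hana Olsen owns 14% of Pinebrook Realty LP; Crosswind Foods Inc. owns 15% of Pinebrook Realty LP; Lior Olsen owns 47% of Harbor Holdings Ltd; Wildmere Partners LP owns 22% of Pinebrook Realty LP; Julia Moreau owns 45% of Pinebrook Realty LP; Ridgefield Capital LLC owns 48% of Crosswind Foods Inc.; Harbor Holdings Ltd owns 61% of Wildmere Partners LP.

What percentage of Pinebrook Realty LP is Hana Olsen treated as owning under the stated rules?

29.076%

By parent–child attribution (R3), Hana Olsen is treated as also owning Lior Olsen's interest in Harbor Holdings Ltd, giving 53% + 47% = 100%.
By parent–child attribution (R3), Hana Olsen is treated as owning Lior Olsen's 23% interest in Ridgefield Capital LLC.
Chain via Harbor Holdings Ltd → Wildmere Partners LP (R2): 100% × 61% × 22% = 13.42% of Pinebrook Realty LP.
Direct interest in Pinebrook Realty LP: 14%.
Chain via Ridgefield Capital LLC → Crosswind Foods Inc. (R2): 23% × 48% × 15% = 1.656% of Pinebrook Realty LP.
Aggregating (R1): 13.42% + 14% + 1.656% = 29.076%.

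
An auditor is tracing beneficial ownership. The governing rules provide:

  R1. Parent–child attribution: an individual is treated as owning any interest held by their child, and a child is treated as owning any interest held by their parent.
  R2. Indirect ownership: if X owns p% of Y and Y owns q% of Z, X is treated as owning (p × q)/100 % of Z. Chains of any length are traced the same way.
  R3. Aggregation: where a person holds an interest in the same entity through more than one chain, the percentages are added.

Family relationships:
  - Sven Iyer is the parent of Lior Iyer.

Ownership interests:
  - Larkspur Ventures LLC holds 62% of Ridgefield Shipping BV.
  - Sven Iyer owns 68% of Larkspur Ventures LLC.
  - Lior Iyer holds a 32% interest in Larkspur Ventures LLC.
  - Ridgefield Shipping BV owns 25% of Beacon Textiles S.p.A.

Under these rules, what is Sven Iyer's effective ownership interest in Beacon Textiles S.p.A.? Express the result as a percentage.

15.5%

By parent–child attribution (R1), Sven Iyer is treated as also owning Lior Iyer's interest in Larkspur Ventures LLC, giving 68% + 32% = 100%.
Chain via Larkspur Ventures LLC → Ridgefield Shipping BV (R2): 100% × 62% × 25% = 15.5% of Beacon Textiles S.p.A.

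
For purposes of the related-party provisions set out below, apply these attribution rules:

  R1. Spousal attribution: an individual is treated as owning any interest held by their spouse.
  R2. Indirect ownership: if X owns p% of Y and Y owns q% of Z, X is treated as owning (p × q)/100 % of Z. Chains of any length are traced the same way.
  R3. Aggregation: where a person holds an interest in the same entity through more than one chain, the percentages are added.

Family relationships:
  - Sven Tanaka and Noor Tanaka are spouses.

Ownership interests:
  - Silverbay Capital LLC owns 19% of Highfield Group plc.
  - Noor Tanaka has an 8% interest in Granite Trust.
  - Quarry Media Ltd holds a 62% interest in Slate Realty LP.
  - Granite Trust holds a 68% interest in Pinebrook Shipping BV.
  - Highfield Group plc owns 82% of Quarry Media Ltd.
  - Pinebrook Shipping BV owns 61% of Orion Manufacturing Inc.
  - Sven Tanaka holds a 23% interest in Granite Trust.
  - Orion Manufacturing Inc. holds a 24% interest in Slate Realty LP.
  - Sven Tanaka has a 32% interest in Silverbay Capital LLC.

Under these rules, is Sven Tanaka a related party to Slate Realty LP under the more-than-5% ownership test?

Yes

By spousal attribution (R1), Sven Tanaka is treated as also owning Noor Tanaka's interest in Granite Trust, giving 23% + 8% = 31%.
Chain via Silverbay Capital LLC → Highfield Group plc → Quarry Media Ltd (R2): 32% × 19% × 82% × 62% = 3.091072% of Slate Realty LP.
Chain via Granite Trust → Pinebrook Shipping BV → Orion Manufacturing Inc. (R2): 31% × 68% × 61% × 24% = 3.086112% of Slate Realty LP.
Aggregating (R3): 3.091072% + 3.086112% = 6.177184%.
6.177184% exceeds the 5% threshold, so Sven is a related party to Slate Realty LP.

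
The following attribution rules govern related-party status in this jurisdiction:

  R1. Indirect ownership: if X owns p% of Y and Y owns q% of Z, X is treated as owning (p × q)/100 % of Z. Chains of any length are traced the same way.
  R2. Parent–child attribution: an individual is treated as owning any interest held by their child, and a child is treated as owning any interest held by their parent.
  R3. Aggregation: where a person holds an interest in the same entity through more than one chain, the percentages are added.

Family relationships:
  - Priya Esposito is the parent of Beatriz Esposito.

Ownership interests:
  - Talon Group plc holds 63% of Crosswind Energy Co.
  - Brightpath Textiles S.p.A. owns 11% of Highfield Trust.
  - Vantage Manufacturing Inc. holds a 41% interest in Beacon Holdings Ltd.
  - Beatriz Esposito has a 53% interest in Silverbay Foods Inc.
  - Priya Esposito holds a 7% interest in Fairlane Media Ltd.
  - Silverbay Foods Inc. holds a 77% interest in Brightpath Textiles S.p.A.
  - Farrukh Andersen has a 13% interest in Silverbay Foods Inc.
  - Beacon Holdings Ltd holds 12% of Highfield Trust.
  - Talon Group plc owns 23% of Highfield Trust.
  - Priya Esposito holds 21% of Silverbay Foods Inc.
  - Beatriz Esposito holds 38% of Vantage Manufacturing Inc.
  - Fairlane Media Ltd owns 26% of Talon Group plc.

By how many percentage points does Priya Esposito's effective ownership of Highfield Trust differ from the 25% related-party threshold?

16.444

By parent–child attribution (R2), Priya Esposito is treated as also owning Beatriz Esposito's interest in Silverbay Foods Inc, giving 21% + 53% = 74%.
By parent–child attribution (R2), Priya Esposito is treated as owning Beatriz Esposito's 38% interest in Vantage Manufacturing Inc.
Chain via Fairlane Media Ltd → Talon Group plc (R1): 7% × 26% × 23% = 0.4186% of Highfield Trust.
Chain via Silverbay Foods Inc. → Brightpath Textiles S.p.A. (R1): 74% × 77% × 11% = 6.2678% of Highfield Trust.
Chain via Vantage Manufacturing Inc. → Beacon Holdings Ltd (R1): 38% × 41% × 12% = 1.8696% of Highfield Trust.
Aggregating (R3): 0.4186% + 6.2678% + 1.8696% = 8.556%.
8.556% falls short of the 25% threshold by 16.444 percentage points.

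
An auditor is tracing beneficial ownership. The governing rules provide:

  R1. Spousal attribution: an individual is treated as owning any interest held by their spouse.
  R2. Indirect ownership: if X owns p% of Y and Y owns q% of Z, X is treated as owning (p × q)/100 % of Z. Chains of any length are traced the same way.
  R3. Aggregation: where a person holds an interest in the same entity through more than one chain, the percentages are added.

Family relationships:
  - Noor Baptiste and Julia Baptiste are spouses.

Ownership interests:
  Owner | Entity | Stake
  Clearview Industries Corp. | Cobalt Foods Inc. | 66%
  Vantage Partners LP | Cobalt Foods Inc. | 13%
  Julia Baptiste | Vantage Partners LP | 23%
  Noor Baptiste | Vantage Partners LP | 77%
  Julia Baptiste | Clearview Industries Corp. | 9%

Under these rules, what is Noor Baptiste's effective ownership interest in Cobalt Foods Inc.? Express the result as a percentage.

18.94%

By spousal attribution (R1), Noor Baptiste is treated as also owning Julia Baptiste's interest in Vantage Partners LP, giving 77% + 23% = 100%.
By spousal attribution (R1), Noor Baptiste is treated as owning Julia Baptiste's 9% interest in Clearview Industries Corp.
Chain via Vantage Partners LP (R2): 100% × 13% = 13% of Cobalt Foods Inc.
Chain via Clearview Industries Corp. (R2): 9% × 66% = 5.94% of Cobalt Foods Inc.
Aggregating (R3): 13% + 5.94% = 18.94%.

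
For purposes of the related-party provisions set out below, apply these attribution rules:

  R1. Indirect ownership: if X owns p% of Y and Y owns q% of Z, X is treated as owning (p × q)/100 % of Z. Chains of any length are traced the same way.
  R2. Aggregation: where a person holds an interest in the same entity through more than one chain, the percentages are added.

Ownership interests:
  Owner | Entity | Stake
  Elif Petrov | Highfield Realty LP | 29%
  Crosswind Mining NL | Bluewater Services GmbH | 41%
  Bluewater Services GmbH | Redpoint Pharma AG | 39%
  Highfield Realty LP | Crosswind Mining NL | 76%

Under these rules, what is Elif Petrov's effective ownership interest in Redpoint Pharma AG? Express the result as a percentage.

3.524196%

Chain via Highfield Realty LP → Crosswind Mining NL → Bluewater Services GmbH (R1): 29% × 76% × 41% × 39% = 3.524196% of Redpoint Pharma AG.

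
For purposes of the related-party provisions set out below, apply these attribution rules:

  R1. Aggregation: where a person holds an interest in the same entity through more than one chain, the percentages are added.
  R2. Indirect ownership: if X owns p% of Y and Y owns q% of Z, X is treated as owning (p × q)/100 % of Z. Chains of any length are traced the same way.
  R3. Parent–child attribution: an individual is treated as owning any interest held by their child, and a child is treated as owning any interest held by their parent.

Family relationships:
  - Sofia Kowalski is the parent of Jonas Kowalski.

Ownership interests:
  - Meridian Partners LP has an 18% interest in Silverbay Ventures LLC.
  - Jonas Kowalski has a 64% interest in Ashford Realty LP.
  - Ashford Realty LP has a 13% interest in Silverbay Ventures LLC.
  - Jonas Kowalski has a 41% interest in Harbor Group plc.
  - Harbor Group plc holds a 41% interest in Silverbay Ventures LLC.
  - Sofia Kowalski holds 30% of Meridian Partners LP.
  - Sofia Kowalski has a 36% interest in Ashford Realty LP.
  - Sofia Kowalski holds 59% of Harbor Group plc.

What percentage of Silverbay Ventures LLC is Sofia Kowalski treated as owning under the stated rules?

59.4%

By parent–child attribution (R3), Sofia Kowalski is treated as also owning Jonas Kowalski's interest in Harbor Group plc, giving 59% + 41% = 100%.
By parent–child attribution (R3), Sofia Kowalski is treated as also owning Jonas Kowalski's interest in Ashford Realty LP, giving 36% + 64% = 100%.
Chain via Harbor Group plc (R2): 100% × 41% = 41% of Silverbay Ventures LLC.
Chain via Ashford Realty LP (R2): 100% × 13% = 13% of Silverbay Ventures LLC.
Chain via Meridian Partners LP (R2): 30% × 18% = 5.4% of Silverbay Ventures LLC.
Aggregating (R1): 41% + 13% + 5.4% = 59.4%.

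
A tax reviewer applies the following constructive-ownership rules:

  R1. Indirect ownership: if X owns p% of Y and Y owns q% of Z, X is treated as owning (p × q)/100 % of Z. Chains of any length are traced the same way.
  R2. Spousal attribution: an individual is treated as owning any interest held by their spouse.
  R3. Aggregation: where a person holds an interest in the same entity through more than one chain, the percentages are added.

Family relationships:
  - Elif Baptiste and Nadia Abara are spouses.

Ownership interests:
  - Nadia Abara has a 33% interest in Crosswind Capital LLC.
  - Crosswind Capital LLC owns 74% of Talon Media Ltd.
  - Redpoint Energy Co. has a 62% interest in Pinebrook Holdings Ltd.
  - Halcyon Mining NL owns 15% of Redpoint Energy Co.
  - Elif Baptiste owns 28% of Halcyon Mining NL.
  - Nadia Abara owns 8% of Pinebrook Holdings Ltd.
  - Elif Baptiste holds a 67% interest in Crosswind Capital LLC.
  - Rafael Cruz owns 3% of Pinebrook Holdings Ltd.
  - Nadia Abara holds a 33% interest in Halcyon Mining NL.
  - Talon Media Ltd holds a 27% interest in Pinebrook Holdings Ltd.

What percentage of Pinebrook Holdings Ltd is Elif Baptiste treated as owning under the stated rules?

33.653%

By spousal attribution (R2), Elif Baptiste is treated as also owning Nadia Abara's interest in Halcyon Mining NL, giving 28% + 33% = 61%.
By spousal attribution (R2), Elif Baptiste is treated as also owning Nadia Abara's interest in Crosswind Capital LLC, giving 67% + 33% = 100%.
By spousal attribution (R2), Elif Baptiste is treated as owning Nadia Abara's 8% interest in Pinebrook Holdings Ltd.
Chain via Halcyon Mining NL → Redpoint Energy Co. (R1): 61% × 15% × 62% = 5.673% of Pinebrook Holdings Ltd.
Chain via Crosswind Capital LLC → Talon Media Ltd (R1): 100% × 74% × 27% = 19.98% of Pinebrook Holdings Ltd.
Direct interest in Pinebrook Holdings Ltd: 8%.
Aggregating (R3): 5.673% + 19.98% + 8% = 33.653%.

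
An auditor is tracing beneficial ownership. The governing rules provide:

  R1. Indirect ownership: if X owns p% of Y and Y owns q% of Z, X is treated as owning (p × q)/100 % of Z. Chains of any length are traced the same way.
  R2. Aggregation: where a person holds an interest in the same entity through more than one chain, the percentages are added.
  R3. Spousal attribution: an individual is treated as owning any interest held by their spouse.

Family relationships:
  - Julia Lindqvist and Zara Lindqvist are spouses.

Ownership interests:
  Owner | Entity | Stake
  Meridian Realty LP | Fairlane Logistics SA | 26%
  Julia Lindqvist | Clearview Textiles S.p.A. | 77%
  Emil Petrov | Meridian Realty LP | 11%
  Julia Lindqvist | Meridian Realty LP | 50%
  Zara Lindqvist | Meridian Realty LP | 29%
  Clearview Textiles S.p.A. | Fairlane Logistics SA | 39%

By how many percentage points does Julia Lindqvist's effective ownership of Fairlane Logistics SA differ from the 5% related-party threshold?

By spousal attribution (R3), Julia Lindqvist is treated as also owning Zara Lindqvist's interest in Meridian Realty LP, giving 50% + 29% = 79%.
Chain via Clearview Textiles S.p.A. (R1): 77% × 39% = 30.03% of Fairlane Logistics SA.
Chain via Meridian Realty LP (R1): 79% × 26% = 20.54% of Fairlane Logistics SA.
Aggregating (R2): 30.03% + 20.54% = 50.57%.
50.57% exceeds the 5% threshold by 45.57 percentage points.

45.57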